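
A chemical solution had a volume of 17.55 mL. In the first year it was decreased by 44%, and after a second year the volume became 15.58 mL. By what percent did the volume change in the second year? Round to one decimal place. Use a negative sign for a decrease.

After the first year: 17.55 × 0.56 = 9.828.
Second-year multiplier: 15.58 ÷ 9.828 ≈ 1.58527.
That is a change of 58.5%.

58.5%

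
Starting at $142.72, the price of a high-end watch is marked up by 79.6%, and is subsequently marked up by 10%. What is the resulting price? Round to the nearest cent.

79.6% increase: $142.72 × 1.796 = $256.32512.
10% increase: $256.32512 × 1.1 = $281.957632 ≈ $281.96.

$281.96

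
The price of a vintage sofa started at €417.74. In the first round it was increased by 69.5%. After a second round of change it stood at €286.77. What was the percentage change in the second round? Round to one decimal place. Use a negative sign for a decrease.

After the first round: €417.74 × 1.695 = €708.0693.
Second-round multiplier: €286.77 ÷ €708.0693 ≈ 0.405.
That is a change of -59.5%.

-59.5%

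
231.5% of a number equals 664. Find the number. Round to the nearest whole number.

287

664 ÷ 2.315 ≈ 287.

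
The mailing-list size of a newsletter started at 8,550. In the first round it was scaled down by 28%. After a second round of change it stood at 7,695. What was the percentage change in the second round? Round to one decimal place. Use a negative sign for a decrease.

25.0%

After the first round: 8,550 × 0.72 = 6156.
Second-round multiplier: 7,695 ÷ 6156 ≈ 1.25.
That is a change of 25.0%.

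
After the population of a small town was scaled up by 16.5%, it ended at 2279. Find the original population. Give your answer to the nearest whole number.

The overall multiplier applied was 1.165.
So the original population was 2279 ÷ 1.165 ≈ 1956.

1956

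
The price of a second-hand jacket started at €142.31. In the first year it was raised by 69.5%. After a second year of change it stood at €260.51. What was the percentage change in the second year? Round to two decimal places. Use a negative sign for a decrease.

After the first year: €142.31 × 1.695 = €241.21545.
Second-year multiplier: €260.51 ÷ €241.21545 ≈ 1.079989.
That is a change of 8.00%.

8.00%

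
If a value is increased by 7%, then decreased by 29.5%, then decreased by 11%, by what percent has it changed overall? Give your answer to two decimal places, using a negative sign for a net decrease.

The combined multiplier is 1.07 × 0.705 × 0.89 = 0.6713715.
That corresponds to a decrease of 32.86%.

-32.86%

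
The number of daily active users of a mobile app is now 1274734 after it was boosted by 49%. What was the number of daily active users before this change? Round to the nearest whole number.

The overall multiplier applied was 1.49.
So the original number of daily active users was 1274734 ÷ 1.49 ≈ 855526.

855526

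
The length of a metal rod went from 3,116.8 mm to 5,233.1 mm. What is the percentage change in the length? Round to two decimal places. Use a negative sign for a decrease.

Change: 5,233.1 − 3,116.8 = 2,116.3.
Relative to the original: 2,116.3 ÷ 3,116.8 ≈ 67.90%.

67.90%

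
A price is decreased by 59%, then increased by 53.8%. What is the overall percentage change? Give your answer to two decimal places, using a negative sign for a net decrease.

-36.94%

A 59% decrease multiplies by 0.41.
Then a 53.8% increase: 0.41 × 1.538 = 0.63058.
Overall factor 0.63058, i.e. -36.94%.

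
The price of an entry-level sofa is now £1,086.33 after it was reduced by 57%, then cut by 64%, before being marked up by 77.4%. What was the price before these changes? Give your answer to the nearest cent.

Undoing the 77.4% increase: £1,086.33 ÷ 1.774 ≈ £612.361894.
Undoing the 64% decrease: £612.361894 ÷ 0.36 ≈ £1701.005261.
Undoing the 57% decrease: £1701.005261 ÷ 0.43 ≈ £3,955.83.

£3,955.83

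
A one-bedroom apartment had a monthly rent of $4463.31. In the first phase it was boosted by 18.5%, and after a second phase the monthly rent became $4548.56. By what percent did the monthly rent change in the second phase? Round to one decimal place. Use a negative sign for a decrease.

-14.0%

After the first phase: $4463.31 × 1.185 = $5289.02235.
Second-phase multiplier: $4548.56 ÷ $5289.02235 ≈ 0.86.
That is a change of -14.0%.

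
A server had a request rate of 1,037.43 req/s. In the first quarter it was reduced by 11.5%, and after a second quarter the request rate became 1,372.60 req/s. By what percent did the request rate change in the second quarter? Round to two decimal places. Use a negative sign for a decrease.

49.50%

After the first quarter: 1,037.43 × 0.885 = 918.12555.
Second-quarter multiplier: 1,372.60 ÷ 918.12555 ≈ 1.495003.
That is a change of 49.50%.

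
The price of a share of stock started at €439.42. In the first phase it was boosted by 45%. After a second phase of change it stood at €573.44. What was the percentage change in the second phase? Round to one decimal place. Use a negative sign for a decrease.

-10.0%

After the first phase: €439.42 × 1.45 = €637.159.
Second-phase multiplier: €573.44 ÷ €637.159 ≈ 0.9.
That is a change of -10.0%.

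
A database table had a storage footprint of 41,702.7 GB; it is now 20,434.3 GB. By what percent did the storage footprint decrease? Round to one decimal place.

51.0%

Change: 20,434.3 − 41,702.7 = -21,268.4.
Relative to the original: -21,268.4 ÷ 41,702.7 ≈ -51.0%.
So the storage footprint decreased by 51.0%.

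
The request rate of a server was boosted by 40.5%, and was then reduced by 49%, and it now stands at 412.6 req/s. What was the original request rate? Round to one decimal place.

The overall multiplier applied was 1.405 × 0.51 = 0.71655.
So the original request rate was 412.6 ÷ 0.71655 ≈ 575.8 req/s.

575.8 req/s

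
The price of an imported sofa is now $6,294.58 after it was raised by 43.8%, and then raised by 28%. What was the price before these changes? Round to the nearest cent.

Undoing the 28% increase: $6,294.58 ÷ 1.28 = $4917.640625.
Undoing the 43.8% increase: $4917.640625 ÷ 1.438 ≈ $3,419.78.

$3,419.78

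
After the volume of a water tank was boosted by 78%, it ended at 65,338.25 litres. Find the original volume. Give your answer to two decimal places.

36,706.88 litres

The overall multiplier applied was 1.78.
So the original volume was 65,338.25 ÷ 1.78 ≈ 36,706.88 litres.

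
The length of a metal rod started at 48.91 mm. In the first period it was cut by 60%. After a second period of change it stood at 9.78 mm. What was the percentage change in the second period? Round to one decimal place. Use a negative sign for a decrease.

-50.0%

After the first period: 48.91 × 0.4 = 19.564.
Second-period multiplier: 9.78 ÷ 19.564 ≈ 0.4999.
That is a change of -50.0%.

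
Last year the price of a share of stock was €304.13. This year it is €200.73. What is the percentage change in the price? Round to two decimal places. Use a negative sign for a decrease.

Change: €200.73 − €304.13 = -€103.40.
Relative to the original: -€103.40 ÷ €304.13 ≈ -34.00%.

-34.00%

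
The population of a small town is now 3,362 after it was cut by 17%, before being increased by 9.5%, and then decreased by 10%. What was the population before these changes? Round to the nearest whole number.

The overall multiplier applied was 0.83 × 1.095 × 0.9 = 0.817965.
So the original population was 3,362 ÷ 0.817965 ≈ 4,110.

4,110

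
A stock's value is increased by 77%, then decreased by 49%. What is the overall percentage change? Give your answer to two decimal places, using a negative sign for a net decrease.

-9.73%

A 77% increase multiplies by 1.77.
Then a 49% decrease: 1.77 × 0.51 = 0.9027.
Overall factor 0.9027, i.e. -9.73%.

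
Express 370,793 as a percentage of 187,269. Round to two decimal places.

198.00%

370,793 ÷ 187,269 ≈ 198.00%.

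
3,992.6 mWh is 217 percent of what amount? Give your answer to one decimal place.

3,992.6 mWh ÷ 2.17 ≈ 1,839.9 mWh.

1,839.9 mWh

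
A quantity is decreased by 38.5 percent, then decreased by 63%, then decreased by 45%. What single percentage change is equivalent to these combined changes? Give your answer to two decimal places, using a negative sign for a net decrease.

-87.48%

A 38.5% decrease multiplies by 0.615.
Then a 63% decrease: 0.615 × 0.37 = 0.22755.
Then a 45% decrease: 0.22755 × 0.55 = 0.1251525.
Overall factor 0.1251525, i.e. -87.48%.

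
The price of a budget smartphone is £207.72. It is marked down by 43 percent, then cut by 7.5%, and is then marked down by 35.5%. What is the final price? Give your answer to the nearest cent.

£70.64

After the 43% decrease: £207.72 × 0.57 = £118.4004.
7.5% decrease: £118.4004 × 0.925 = £109.52037.
After the 35.5% decrease: £109.52037 × 0.645 = £70.64063865 ≈ £70.64.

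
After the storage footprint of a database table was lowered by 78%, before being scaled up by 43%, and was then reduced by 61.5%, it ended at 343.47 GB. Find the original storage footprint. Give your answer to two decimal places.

2,835.76 GB

Undoing the 61.5% decrease: 343.47 ÷ 0.385 ≈ 892.12987.
Undoing the 43% increase: 892.12987 ÷ 1.43 ≈ 623.867042.
Undoing the 78% decrease: 623.867042 ÷ 0.22 ≈ 2,835.76 GB.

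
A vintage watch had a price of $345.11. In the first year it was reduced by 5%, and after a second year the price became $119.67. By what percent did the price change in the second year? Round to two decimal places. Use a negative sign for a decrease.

After the first year: $345.11 × 0.95 = $327.8545.
Second-year multiplier: $119.67 ÷ $327.8545 ≈ 0.365009.
That is a change of -63.50%.

-63.50%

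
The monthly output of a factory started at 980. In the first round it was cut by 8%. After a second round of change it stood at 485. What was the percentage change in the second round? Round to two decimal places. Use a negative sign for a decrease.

-46.21%

After the first round: 980 × 0.92 = 901.6.
Second-round multiplier: 485 ÷ 901.6 ≈ 0.537933.
That is a change of -46.21%.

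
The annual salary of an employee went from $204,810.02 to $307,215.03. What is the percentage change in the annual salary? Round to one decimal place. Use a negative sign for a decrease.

50.0%

Change: $307,215.03 − $204,810.02 = $102,405.01.
Relative to the original: $102,405.01 ÷ $204,810.02 = 50.0%.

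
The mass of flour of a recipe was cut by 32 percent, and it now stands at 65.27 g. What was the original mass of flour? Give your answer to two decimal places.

95.99 g

The overall multiplier applied was 0.68.
So the original mass of flour was 65.27 ÷ 0.68 ≈ 95.99 g.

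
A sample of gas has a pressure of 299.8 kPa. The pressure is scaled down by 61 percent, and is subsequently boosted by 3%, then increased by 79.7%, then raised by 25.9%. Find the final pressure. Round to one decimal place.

Apply the 61% decrease: 299.8 × 0.39 = 116.922.
After the 3% increase: 116.922 × 1.03 = 120.42966.
79.7% increase: 120.42966 × 1.797 = 216.41209902.
Apply the 25.9% increase: 216.41209902 × 1.259 = 272.46283266618 ≈ 272.5.

272.5 kPa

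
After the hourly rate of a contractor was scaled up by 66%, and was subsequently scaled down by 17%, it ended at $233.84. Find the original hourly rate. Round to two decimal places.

$169.72

Undoing the 17% decrease: $233.84 ÷ 0.83 ≈ $281.73494.
Undoing the 66% increase: $281.73494 ÷ 1.66 ≈ $169.72.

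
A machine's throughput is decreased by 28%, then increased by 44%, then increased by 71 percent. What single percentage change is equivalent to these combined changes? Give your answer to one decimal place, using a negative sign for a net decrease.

The combined multiplier is 0.72 × 1.44 × 1.71 = 1.772928.
That corresponds to an increase of 77.3%.

77.3%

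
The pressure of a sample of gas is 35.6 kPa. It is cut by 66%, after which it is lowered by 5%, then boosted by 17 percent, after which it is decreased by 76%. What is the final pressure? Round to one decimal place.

After the 66% decrease: 35.6 × 0.34 = 12.104.
Apply the 5% decrease: 12.104 × 0.95 = 11.4988.
After the 17% increase: 11.4988 × 1.17 = 13.453596.
After the 76% decrease: 13.453596 × 0.24 = 3.22886304 ≈ 3.2.

3.2 kPa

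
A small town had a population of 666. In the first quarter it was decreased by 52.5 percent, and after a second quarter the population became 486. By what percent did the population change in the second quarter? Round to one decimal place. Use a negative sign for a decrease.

After the first quarter: 666 × 0.475 = 316.35.
Second-quarter multiplier: 486 ÷ 316.35 ≈ 1.53627.
That is a change of 53.6%.

53.6%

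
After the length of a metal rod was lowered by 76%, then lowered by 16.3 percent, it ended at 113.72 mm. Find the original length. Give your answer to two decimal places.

566.11 mm

Undoing the 16.3% decrease: 113.72 ÷ 0.837 ≈ 135.866189.
Undoing the 76% decrease: 135.866189 ÷ 0.24 ≈ 566.11 mm.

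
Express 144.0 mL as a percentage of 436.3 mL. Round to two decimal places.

144.0 mL ÷ 436.3 mL ≈ 33.00%.

33.00%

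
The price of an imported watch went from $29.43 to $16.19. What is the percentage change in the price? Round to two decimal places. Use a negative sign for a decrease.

Change: $16.19 − $29.43 = -$13.24.
Relative to the original: -$13.24 ÷ $29.43 ≈ -44.99%.

-44.99%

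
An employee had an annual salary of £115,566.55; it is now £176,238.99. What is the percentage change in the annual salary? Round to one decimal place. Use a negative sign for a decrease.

Change: £176,238.99 − £115,566.55 = £60,672.44.
Relative to the original: £60,672.44 ÷ £115,566.55 ≈ 52.5%.

52.5%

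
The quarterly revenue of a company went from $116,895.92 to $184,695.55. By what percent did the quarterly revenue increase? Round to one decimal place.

58.0%

Change: $184,695.55 − $116,895.92 = $67,799.63.
Relative to the original: $67,799.63 ÷ $116,895.92 ≈ 58.0%.
So the quarterly revenue increased by 58.0%.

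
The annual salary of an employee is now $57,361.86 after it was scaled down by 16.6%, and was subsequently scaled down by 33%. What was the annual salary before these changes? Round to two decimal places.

The overall multiplier applied was 0.834 × 0.67 = 0.55878.
So the original annual salary was $57,361.86 ÷ 0.55878 ≈ $102,655.54.

$102,655.54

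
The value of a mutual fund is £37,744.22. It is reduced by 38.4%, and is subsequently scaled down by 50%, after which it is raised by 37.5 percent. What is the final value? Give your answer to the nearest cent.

Each change multiplies by a factor: 0.616 × 0.5 × 1.375 = 0.4235.
£37,744.22 × 0.4235 = £15984.67717 ≈ £15,984.68.

£15,984.68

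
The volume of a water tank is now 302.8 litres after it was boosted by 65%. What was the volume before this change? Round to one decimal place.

The overall multiplier applied was 1.65.
So the original volume was 302.8 ÷ 1.65 ≈ 183.5 litres.

183.5 litres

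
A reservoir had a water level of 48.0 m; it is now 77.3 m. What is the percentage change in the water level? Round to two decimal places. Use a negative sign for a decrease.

Change: 77.3 − 48.0 = 29.3.
Relative to the original: 29.3 ÷ 48.0 ≈ 61.04%.

61.04%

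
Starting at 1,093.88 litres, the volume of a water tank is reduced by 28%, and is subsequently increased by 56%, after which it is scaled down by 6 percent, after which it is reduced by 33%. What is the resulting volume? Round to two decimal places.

After the 28% decrease: 1,093.88 × 0.72 = 787.5936.
56% increase: 787.5936 × 1.56 = 1228.646016.
After the 6% decrease: 1228.646016 × 0.94 = 1154.92725504.
Apply the 33% decrease: 1154.92725504 × 0.67 = 773.8012608768 ≈ 773.80.

773.80 litres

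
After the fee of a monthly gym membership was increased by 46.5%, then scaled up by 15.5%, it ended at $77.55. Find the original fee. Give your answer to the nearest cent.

$45.83

Undoing the 15.5% increase: $77.55 ÷ 1.155 ≈ $67.142857.
Undoing the 46.5% increase: $67.142857 ÷ 1.465 ≈ $45.83.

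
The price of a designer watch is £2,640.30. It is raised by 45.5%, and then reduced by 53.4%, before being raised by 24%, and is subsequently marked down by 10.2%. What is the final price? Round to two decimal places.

£1,993.43

45.5% increase: £2,640.30 × 1.455 = £3841.6365.
After the 53.4% decrease: £3841.6365 × 0.466 = £1790.202609.
24% increase: £1790.202609 × 1.24 = £2219.85123516.
Apply the 10.2% decrease: £2219.85123516 × 0.898 = £1993.42640917368 ≈ £1,993.43.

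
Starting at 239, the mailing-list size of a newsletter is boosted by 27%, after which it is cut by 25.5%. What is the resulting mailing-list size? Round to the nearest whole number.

Each change multiplies by a factor: 1.27 × 0.745 = 0.94615.
239 × 0.94615 = 226.12985 ≈ 226.

226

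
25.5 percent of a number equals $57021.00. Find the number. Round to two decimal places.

$223611.76

$57021.00 ÷ 0.255 ≈ $223611.76.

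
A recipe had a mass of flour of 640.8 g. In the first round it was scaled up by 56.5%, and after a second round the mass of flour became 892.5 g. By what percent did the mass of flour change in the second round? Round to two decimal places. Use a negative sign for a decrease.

After the first round: 640.8 × 1.565 = 1002.852.
Second-round multiplier: 892.5 ÷ 1002.852 ≈ 0.889962.
That is a change of -11.00%.

-11.00%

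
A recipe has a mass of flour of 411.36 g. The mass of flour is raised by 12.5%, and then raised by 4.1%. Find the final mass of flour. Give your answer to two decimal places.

481.75 g

After the 12.5% increase: 411.36 × 1.125 = 462.78.
After the 4.1% increase: 462.78 × 1.041 = 481.75398 ≈ 481.75.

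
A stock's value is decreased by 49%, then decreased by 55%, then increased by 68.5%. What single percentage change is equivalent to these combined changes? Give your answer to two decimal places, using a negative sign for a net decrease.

-61.33%

The combined multiplier is 0.51 × 0.45 × 1.685 = 0.3867075.
That corresponds to a decrease of 61.33%.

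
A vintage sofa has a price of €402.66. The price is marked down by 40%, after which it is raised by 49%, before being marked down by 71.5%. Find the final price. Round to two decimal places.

Apply the 40% decrease: €402.66 × 0.6 = €241.596.
49% increase: €241.596 × 1.49 = €359.97804.
71.5% decrease: €359.97804 × 0.285 = €102.5937414 ≈ €102.59.

€102.59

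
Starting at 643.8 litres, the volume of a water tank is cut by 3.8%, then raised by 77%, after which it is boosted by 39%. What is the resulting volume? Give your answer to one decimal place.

1523.8 litres

3.8% decrease: 643.8 × 0.962 = 619.3356.
77% increase: 619.3356 × 1.77 = 1096.224012.
39% increase: 1096.224012 × 1.39 = 1523.75137668 ≈ 1523.8.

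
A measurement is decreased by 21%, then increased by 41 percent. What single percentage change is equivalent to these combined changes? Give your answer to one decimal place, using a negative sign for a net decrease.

The combined multiplier is 0.79 × 1.41 = 1.1139.
That corresponds to an increase of 11.4%.

11.4%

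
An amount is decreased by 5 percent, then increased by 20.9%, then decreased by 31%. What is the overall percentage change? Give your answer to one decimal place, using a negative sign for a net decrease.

A 5% decrease multiplies by 0.95.
Then a 20.9% increase: 0.95 × 1.209 = 1.14855.
Then a 31% decrease: 1.14855 × 0.69 = 0.7924995.
Overall factor 0.7924995, i.e. -20.8%.

-20.8%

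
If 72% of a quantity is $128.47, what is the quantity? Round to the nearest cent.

$128.47 ÷ 0.72 ≈ $178.43.

$178.43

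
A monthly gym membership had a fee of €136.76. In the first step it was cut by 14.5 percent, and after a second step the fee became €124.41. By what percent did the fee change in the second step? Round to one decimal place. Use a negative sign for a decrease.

6.4%

After the first step: €136.76 × 0.855 = €116.9298.
Second-step multiplier: €124.41 ÷ €116.9298 ≈ 1.06397.
That is a change of 6.4%.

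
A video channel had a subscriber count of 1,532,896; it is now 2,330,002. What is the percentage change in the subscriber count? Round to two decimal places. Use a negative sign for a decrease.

Change: 2,330,002 − 1,532,896 = 797,106.
Relative to the original: 797,106 ÷ 1,532,896 ≈ 52.00%.

52.00%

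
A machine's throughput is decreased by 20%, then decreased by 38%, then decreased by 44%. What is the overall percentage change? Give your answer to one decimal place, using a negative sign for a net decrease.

The combined multiplier is 0.8 × 0.62 × 0.56 = 0.27776.
That corresponds to a decrease of 72.2%.

-72.2%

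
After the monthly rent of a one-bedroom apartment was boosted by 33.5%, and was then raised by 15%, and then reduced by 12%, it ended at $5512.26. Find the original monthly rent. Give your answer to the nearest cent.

$4080.07

Undoing the 12% decrease: $5512.26 ÷ 0.88 ≈ $6263.931818.
Undoing the 15% increase: $6263.931818 ÷ 1.15 ≈ $5446.897233.
Undoing the 33.5% increase: $5446.897233 ÷ 1.335 ≈ $4080.07.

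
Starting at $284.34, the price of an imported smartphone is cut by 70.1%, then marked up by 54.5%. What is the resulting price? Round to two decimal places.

Each change multiplies by a factor: 0.299 × 1.545 = 0.461955.
$284.34 × 0.461955 = $131.3522847 ≈ $131.35.

$131.35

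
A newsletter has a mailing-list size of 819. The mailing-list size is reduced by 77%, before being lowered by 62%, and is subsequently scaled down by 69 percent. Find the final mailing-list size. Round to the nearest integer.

Each change multiplies by a factor: 0.23 × 0.38 × 0.31 = 0.027094.
819 × 0.027094 = 22.189986 ≈ 22.

22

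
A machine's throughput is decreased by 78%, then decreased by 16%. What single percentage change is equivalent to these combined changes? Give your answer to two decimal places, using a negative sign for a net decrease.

-81.52%

A 78% decrease multiplies by 0.22.
Then a 16% decrease: 0.22 × 0.84 = 0.1848.
Overall factor 0.1848, i.e. -81.52%.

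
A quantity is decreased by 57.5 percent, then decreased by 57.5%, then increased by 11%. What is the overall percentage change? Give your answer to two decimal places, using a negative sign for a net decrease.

-79.95%

The combined multiplier is 0.425 × 0.425 × 1.11 = 0.20049375.
That corresponds to a decrease of 79.95%.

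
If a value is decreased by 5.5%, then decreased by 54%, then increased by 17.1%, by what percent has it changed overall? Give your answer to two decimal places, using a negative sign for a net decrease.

-49.10%

The combined multiplier is 0.945 × 0.46 × 1.171 = 0.5090337.
That corresponds to a decrease of 49.10%.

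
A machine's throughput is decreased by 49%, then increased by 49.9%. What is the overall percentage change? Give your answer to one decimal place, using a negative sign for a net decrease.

-23.6%

A 49% decrease multiplies by 0.51.
Then a 49.9% increase: 0.51 × 1.499 = 0.76449.
Overall factor 0.76449, i.e. -23.6%.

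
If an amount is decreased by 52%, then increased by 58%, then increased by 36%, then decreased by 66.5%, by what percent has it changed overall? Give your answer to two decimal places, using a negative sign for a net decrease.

-65.45%

A 52% decrease multiplies by 0.48.
Then a 58% increase: 0.48 × 1.58 = 0.7584.
Then a 36% increase: 0.7584 × 1.36 = 1.031424.
Then a 66.5% decrease: 1.031424 × 0.335 = 0.34552704.
Overall factor 0.34552704, i.e. -65.45%.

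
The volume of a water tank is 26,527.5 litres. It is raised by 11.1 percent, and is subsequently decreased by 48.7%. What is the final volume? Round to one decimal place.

After the 11.1% increase: 26,527.5 × 1.111 = 29472.0525.
48.7% decrease: 29472.0525 × 0.513 = 15119.1629325 ≈ 15,119.2.

15,119.2 litres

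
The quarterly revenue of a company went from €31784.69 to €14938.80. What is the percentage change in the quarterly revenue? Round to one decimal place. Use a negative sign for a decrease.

Change: €14938.80 − €31784.69 = -€16845.89.
Relative to the original: -€16845.89 ÷ €31784.69 ≈ -53.0%.

-53.0%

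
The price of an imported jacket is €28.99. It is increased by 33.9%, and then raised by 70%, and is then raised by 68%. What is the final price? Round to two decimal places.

Each change multiplies by a factor: 1.339 × 1.7 × 1.68 = 3.824184.
€28.99 × 3.824184 = €110.86309416 ≈ €110.86.

€110.86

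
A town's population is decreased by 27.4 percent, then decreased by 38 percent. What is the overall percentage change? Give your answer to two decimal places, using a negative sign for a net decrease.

The combined multiplier is 0.726 × 0.62 = 0.45012.
That corresponds to a decrease of 54.99%.

-54.99%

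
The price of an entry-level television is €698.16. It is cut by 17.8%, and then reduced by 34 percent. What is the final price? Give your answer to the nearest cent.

Apply the 17.8% decrease: €698.16 × 0.822 = €573.88752.
34% decrease: €573.88752 × 0.66 = €378.7657632 ≈ €378.77.

€378.77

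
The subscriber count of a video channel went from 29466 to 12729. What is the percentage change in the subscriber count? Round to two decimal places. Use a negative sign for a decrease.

Change: 12729 − 29466 = -16737.
Relative to the original: -16737 ÷ 29466 ≈ -56.80%.

-56.80%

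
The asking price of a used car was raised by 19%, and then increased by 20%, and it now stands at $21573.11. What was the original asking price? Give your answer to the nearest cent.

$15107.22

The overall multiplier applied was 1.19 × 1.2 = 1.428.
So the original asking price was $21573.11 ÷ 1.428 ≈ $15107.22.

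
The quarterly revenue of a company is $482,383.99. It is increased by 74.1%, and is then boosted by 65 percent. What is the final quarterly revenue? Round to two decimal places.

Each change multiplies by a factor: 1.741 × 1.65 = 2.87265.
$482,383.99 × 2.87265 = $1385720.3688735 ≈ $1,385,720.37.

$1,385,720.37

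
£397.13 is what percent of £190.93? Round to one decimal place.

208.0%

£397.13 ÷ £190.93 ≈ 208.0%.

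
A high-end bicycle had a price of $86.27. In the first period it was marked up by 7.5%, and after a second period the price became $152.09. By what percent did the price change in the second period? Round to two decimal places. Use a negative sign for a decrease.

After the first period: $86.27 × 1.075 = $92.74025.
Second-period multiplier: $152.09 ÷ $92.74025 ≈ 1.639957.
That is a change of 64.00%.

64.00%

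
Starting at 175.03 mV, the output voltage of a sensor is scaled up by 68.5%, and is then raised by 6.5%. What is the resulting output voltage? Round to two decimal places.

68.5% increase: 175.03 × 1.685 = 294.92555.
6.5% increase: 294.92555 × 1.065 = 314.09571075 ≈ 314.10.

314.10 mV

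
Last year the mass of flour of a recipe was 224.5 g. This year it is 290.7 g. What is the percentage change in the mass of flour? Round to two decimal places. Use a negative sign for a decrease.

29.49%

Change: 290.7 − 224.5 = 66.2.
Relative to the original: 66.2 ÷ 224.5 ≈ 29.49%.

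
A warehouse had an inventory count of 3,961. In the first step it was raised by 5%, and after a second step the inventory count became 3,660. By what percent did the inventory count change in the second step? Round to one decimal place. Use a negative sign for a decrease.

-12.0%

After the first step: 3,961 × 1.05 = 4159.05.
Second-step multiplier: 3,660 ÷ 4159.05 ≈ 0.88001.
That is a change of -12.0%.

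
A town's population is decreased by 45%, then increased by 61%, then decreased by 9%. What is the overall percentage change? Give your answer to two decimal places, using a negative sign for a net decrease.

-19.42%

The combined multiplier is 0.55 × 1.61 × 0.91 = 0.805805.
That corresponds to a decrease of 19.42%.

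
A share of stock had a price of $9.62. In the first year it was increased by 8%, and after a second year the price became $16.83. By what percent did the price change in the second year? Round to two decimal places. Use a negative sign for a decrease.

61.99%

After the first year: $9.62 × 1.08 = $10.3896.
Second-year multiplier: $16.83 ÷ $10.3896 ≈ 1.619889.
That is a change of 61.99%.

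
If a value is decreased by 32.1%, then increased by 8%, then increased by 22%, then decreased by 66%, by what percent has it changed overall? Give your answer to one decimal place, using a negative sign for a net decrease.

The combined multiplier is 0.679 × 1.08 × 1.22 × 0.34 = 0.304181136.
That corresponds to a decrease of 69.6%.

-69.6%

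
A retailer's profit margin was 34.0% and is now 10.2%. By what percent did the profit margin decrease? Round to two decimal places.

The change is 10.2 − 34.0 = -23.8 percentage points.
Relative to the original 34.0%, that is -23.8 ÷ 34.0 = -70.00%.
So the profit margin fell by 70.00%.

70.00%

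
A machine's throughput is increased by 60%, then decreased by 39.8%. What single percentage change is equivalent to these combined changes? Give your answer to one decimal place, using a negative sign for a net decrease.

-3.7%

The combined multiplier is 1.6 × 0.602 = 0.9632.
That corresponds to a decrease of 3.7%.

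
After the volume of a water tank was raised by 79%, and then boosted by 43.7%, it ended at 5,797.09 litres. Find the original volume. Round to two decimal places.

2,253.72 litres

Undoing the 43.7% increase: 5,797.09 ÷ 1.437 ≈ 4034.161447.
Undoing the 79% increase: 4034.161447 ÷ 1.79 ≈ 2,253.72 litres.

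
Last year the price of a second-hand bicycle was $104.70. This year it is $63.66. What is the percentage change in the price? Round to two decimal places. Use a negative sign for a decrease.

Change: $63.66 − $104.70 = -$41.04.
Relative to the original: -$41.04 ÷ $104.70 ≈ -39.20%.

-39.20%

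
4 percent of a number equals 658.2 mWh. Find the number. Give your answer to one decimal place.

16455.0 mWh

658.2 mWh ÷ 0.04 = 16455.0 mWh.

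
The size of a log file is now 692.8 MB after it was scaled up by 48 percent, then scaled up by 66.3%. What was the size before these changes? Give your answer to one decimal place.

The overall multiplier applied was 1.48 × 1.663 = 2.46124.
So the original size was 692.8 ÷ 2.46124 ≈ 281.5 MB.

281.5 MB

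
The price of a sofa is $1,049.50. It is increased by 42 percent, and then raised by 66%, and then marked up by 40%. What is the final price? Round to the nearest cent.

$3,463.43

Each change multiplies by a factor: 1.42 × 1.66 × 1.4 = 3.30008.
$1,049.50 × 3.30008 = $3463.43396 ≈ $3,463.43.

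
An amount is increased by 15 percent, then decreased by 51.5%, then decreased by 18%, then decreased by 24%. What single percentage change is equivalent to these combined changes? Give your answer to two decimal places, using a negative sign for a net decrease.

-65.24%

A 15% increase multiplies by 1.15.
Then a 51.5% decrease: 1.15 × 0.485 = 0.55775.
Then an 18% decrease: 0.55775 × 0.82 = 0.457355.
Then a 24% decrease: 0.457355 × 0.76 = 0.3475898.
Overall factor 0.3475898, i.e. -65.24%.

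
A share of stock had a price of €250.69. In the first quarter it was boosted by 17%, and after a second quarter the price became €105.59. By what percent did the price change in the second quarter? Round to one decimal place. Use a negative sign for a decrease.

After the first quarter: €250.69 × 1.17 = €293.3073.
Second-quarter multiplier: €105.59 ÷ €293.3073 ≈ 0.36.
That is a change of -64.0%.

-64.0%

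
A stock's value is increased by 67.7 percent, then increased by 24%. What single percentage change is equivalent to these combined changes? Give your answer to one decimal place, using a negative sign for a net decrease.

The combined multiplier is 1.677 × 1.24 = 2.07948.
That corresponds to an increase of 107.9%.

107.9%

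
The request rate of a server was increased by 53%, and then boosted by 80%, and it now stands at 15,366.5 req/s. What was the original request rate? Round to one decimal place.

5,579.7 req/s

The overall multiplier applied was 1.53 × 1.8 = 2.754.
So the original request rate was 15,366.5 ÷ 2.754 ≈ 5,579.7 req/s.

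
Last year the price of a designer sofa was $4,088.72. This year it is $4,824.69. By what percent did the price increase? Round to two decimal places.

Change: $4,824.69 − $4,088.72 = $735.97.
Relative to the original: $735.97 ÷ $4,088.72 ≈ 18.00%.
So the price increased by 18.00%.

18.00%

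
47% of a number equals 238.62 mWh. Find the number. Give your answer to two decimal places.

238.62 mWh ÷ 0.47 ≈ 507.70 mWh.

507.70 mWh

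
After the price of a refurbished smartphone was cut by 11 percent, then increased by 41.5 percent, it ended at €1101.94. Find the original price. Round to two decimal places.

The overall multiplier applied was 0.89 × 1.415 = 1.25935.
So the original price was €1101.94 ÷ 1.25935 ≈ €875.01.

€875.01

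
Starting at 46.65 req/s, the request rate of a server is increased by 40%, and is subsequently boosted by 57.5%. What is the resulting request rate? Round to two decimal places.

102.86 req/s

40% increase: 46.65 × 1.4 = 65.31.
After the 57.5% increase: 65.31 × 1.575 = 102.86325 ≈ 102.86.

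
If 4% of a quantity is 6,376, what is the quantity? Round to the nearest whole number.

159,400

6,376 ÷ 0.04 = 159,400.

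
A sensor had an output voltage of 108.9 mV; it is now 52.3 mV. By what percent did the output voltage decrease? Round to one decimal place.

Change: 52.3 − 108.9 = -56.6.
Relative to the original: -56.6 ÷ 108.9 ≈ -52.0%.
So the output voltage decreased by 52.0%.

52.0%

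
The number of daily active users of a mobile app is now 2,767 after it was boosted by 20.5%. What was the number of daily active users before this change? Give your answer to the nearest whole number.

2,296

The overall multiplier applied was 1.205.
So the original number of daily active users was 2,767 ÷ 1.205 ≈ 2,296.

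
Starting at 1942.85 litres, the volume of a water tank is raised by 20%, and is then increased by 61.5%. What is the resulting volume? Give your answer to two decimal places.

3765.24 litres

20% increase: 1942.85 × 1.2 = 2331.42.
61.5% increase: 2331.42 × 1.615 = 3765.2433 ≈ 3765.24.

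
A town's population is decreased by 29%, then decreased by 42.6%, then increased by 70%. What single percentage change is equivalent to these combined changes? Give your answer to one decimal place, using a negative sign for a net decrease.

The combined multiplier is 0.71 × 0.574 × 1.7 = 0.692818.
That corresponds to a decrease of 30.7%.

-30.7%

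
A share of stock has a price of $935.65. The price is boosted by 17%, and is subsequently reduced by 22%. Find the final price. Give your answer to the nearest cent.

$853.87

Each change multiplies by a factor: 1.17 × 0.78 = 0.9126.
$935.65 × 0.9126 = $853.87419 ≈ $853.87.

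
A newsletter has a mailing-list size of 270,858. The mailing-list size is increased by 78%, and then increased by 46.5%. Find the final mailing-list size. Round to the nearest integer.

706,316

After the 78% increase: 270,858 × 1.78 = 482127.24.
46.5% increase: 482127.24 × 1.465 = 706316.4066 ≈ 706,316.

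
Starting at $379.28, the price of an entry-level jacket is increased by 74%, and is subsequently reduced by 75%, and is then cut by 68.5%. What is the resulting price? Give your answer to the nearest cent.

$51.97

Each change multiplies by a factor: 1.74 × 0.25 × 0.315 = 0.137025.
$379.28 × 0.137025 = $51.970842 ≈ $51.97.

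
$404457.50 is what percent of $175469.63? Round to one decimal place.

230.5%

$404457.50 ÷ $175469.63 ≈ 230.5%.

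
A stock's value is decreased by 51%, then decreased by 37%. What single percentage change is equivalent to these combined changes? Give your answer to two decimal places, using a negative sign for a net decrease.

-69.13%

A 51% decrease multiplies by 0.49.
Then a 37% decrease: 0.49 × 0.63 = 0.3087.
Overall factor 0.3087, i.e. -69.13%.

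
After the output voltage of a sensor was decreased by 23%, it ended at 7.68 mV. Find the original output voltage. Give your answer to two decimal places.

The overall multiplier applied was 0.77.
So the original output voltage was 7.68 ÷ 0.77 ≈ 9.97 mV.

9.97 mV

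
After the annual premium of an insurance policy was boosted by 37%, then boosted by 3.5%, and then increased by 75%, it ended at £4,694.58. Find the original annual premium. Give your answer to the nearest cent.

The overall multiplier applied was 1.37 × 1.035 × 1.75 = 2.4814125.
So the original annual premium was £4,694.58 ÷ 2.4814125 ≈ £1,891.90.

£1,891.90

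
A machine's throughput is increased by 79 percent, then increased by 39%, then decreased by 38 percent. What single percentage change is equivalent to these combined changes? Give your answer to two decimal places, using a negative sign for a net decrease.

54.26%

The combined multiplier is 1.79 × 1.39 × 0.62 = 1.542622.
That corresponds to an increase of 54.26%.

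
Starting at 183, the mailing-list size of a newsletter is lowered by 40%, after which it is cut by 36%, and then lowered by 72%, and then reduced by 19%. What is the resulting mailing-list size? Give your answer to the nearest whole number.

16

Apply the 40% decrease: 183 × 0.6 = 109.8.
After the 36% decrease: 109.8 × 0.64 = 70.272.
Apply the 72% decrease: 70.272 × 0.28 = 19.67616.
19% decrease: 19.67616 × 0.81 = 15.9376896 ≈ 16.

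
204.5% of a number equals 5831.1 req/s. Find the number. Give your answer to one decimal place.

5831.1 req/s ÷ 2.045 ≈ 2851.4 req/s.

2851.4 req/s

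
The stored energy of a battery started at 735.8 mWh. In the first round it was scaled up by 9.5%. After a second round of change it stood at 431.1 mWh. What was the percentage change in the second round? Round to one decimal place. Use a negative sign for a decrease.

After the first round: 735.8 × 1.095 = 805.701.
Second-round multiplier: 431.1 ÷ 805.701 ≈ 0.53506.
That is a change of -46.5%.

-46.5%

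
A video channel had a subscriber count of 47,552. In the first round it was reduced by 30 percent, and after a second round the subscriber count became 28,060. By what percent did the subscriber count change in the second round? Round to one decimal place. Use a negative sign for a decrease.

-15.7%

After the first round: 47,552 × 0.7 = 33286.4.
Second-round multiplier: 28,060 ÷ 33286.4 ≈ 0.84299.
That is a change of -15.7%.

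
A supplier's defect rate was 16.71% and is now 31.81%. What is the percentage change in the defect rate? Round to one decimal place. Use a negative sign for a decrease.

The change is 31.81 − 16.71 = 15.10 percentage points.
Relative to the original 16.71%, that is 15.10 ÷ 16.71 ≈ 90.4%.

90.4%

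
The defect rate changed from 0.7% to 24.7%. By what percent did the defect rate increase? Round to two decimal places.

3428.57%

The change is 24.7 − 0.7 = 24.0 percentage points.
Relative to the original 0.7%, that is 24.0 ÷ 0.7 ≈ 3428.57%.
So the defect rate rose by 3428.57%.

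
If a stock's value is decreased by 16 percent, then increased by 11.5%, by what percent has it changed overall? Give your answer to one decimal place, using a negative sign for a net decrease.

A 16% decrease multiplies by 0.84.
Then an 11.5% increase: 0.84 × 1.115 = 0.9366.
Overall factor 0.9366, i.e. -6.3%.

-6.3%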